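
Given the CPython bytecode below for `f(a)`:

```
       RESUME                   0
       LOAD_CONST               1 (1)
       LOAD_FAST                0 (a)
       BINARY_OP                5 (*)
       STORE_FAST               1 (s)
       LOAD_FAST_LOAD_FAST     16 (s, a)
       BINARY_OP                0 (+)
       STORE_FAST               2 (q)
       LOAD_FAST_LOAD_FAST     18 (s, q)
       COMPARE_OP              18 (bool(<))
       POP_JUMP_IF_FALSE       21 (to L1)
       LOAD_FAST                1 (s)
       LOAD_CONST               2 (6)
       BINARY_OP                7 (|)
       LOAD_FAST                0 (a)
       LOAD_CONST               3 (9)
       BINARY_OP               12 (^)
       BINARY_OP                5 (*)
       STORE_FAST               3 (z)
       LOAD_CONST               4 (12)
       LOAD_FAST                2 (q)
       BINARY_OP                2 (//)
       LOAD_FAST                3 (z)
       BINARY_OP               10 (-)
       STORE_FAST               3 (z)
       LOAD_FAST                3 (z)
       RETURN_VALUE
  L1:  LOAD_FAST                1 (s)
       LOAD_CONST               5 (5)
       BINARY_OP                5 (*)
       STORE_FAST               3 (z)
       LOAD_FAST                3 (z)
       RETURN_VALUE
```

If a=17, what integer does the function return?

LOAD_CONST → push 1. Stack: [1]
LOAD_FAST a → push 17. Stack: [1, 17]
BINARY_OP * → 1 * 17 = 17. Stack: [17]
STORE_FAST s → s=17. Stack: []
LOAD_FAST_LOAD_FAST s,a → push 17,17. Stack: [17, 17]
BINARY_OP + → 17 + 17 = 34. Stack: [34]
STORE_FAST q → q=34. Stack: []
LOAD_FAST_LOAD_FAST s,q → push 17,34. Stack: [17, 34]
COMPARE_OP bool(<) → 17 vs 34 = True. Stack: [True]
POP_JUMP_IF_FALSE → pop True; no jump. Stack: []
LOAD_FAST s → push 17. Stack: [17]
LOAD_CONST → push 6. Stack: [17, 6]
BINARY_OP | → 17 | 6 = 23. Stack: [23]
LOAD_FAST a → push 17. Stack: [23, 17]
LOAD_CONST → push 9. Stack: [23, 17, 9]
BINARY_OP ^ → 17 ^ 9 = 24. Stack: [23, 24]
BINARY_OP * → 23 * 24 = 552. Stack: [552]
STORE_FAST z → z=552. Stack: []
LOAD_CONST → push 12. Stack: [12]
LOAD_FAST q → push 34. Stack: [12, 34]
BINARY_OP // → 12 // 34 = 0. Stack: [0]
LOAD_FAST z → push 552. Stack: [0, 552]
BINARY_OP - → 0 - 552 = -552. Stack: [-552]
STORE_FAST z → z=-552. Stack: []
LOAD_FAST z → push -552. Stack: [-552]
RETURN_VALUE → return -552.

-552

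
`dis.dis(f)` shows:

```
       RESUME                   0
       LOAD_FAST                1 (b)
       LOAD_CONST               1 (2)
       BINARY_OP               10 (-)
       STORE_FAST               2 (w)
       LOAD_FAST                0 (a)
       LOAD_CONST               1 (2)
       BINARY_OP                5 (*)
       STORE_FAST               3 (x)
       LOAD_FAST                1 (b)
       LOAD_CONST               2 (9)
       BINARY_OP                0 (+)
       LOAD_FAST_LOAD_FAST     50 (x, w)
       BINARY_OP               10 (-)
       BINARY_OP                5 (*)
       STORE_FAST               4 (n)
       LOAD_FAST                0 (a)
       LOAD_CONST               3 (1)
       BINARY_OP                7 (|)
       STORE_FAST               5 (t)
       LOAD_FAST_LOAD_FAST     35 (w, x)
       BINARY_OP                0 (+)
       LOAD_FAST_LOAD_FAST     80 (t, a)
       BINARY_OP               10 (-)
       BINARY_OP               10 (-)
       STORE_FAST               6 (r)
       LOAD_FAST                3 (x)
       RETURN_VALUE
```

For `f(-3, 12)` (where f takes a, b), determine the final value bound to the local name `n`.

LOAD_FAST b → push 12. Stack: [12]
LOAD_CONST → push 2. Stack: [12, 2]
BINARY_OP - → 12 - 2 = 10. Stack: [10]
STORE_FAST w → w=10. Stack: []
LOAD_FAST a → push -3. Stack: [-3]
LOAD_CONST → push 2. Stack: [-3, 2]
BINARY_OP * → -3 * 2 = -6. Stack: [-6]
STORE_FAST x → x=-6. Stack: []
LOAD_FAST b → push 12. Stack: [12]
LOAD_CONST → push 9. Stack: [12, 9]
BINARY_OP + → 12 + 9 = 21. Stack: [21]
LOAD_FAST_LOAD_FAST x,w → push -6,10. Stack: [21, -6, 10]
BINARY_OP - → -6 - 10 = -16. Stack: [21, -16]
BINARY_OP * → 21 * -16 = -336. Stack: [-336]
STORE_FAST n → n=-336. Stack: []
LOAD_FAST a → push -3. Stack: [-3]
LOAD_CONST → push 1. Stack: [-3, 1]
BINARY_OP | → -3 | 1 = -3. Stack: [-3]
STORE_FAST t → t=-3. Stack: []
LOAD_FAST_LOAD_FAST w,x → push 10,-6. Stack: [10, -6]
BINARY_OP + → 10 + -6 = 4. Stack: [4]
LOAD_FAST_LOAD_FAST t,a → push -3,-3. Stack: [4, -3, -3]
BINARY_OP - → -3 - -3 = 0. Stack: [4, 0]
BINARY_OP - → 4 - 0 = 4. Stack: [4]
STORE_FAST r → r=4. Stack: []
LOAD_FAST x → push -6. Stack: [-6]
RETURN_VALUE → return -6.

-336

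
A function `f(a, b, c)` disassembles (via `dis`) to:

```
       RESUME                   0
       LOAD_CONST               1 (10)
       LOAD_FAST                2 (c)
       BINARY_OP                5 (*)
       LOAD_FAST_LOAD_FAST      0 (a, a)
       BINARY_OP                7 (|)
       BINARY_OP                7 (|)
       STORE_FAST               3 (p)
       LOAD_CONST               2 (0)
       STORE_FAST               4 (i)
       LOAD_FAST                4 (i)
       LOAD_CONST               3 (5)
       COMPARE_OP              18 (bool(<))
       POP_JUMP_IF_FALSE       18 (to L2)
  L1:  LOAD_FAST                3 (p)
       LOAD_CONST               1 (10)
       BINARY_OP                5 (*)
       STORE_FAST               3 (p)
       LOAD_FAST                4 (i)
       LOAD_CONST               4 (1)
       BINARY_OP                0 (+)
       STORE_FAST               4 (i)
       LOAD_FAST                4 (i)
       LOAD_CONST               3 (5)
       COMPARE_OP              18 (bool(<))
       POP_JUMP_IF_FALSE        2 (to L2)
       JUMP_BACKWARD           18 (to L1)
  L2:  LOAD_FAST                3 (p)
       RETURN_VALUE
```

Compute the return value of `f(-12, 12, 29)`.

LOAD_CONST → push 10
LOAD_FAST c → push 29
BINARY_OP * → 10 * 29 = 290
LOAD_FAST_LOAD_FAST a,a → push -12,-12
BINARY_OP | → -12 | -12 = -12
BINARY_OP | → 290 | -12 = -10
STORE_FAST p → p=-10
LOAD_CONST → push 0
STORE_FAST i → i=0
LOAD_FAST i → push 0
LOAD_CONST → push 5
COMPARE_OP bool(<) → 0 vs 5 = True
POP_JUMP_IF_FALSE → pop True; no jump
LOAD_FAST p → push -10
LOAD_CONST → push 10
BINARY_OP * → -10 * 10 = -100
STORE_FAST p → p=-100
LOAD_FAST i → push 0
LOAD_CONST → push 1
BINARY_OP + → 0 + 1 = 1
STORE_FAST i → i=1
LOAD_FAST i → push 1
LOAD_CONST → push 5
COMPARE_OP bool(<) → 1 vs 5 = True
POP_JUMP_IF_FALSE → pop True; no jump
LOAD_FAST p → push -100
LOAD_CONST → push 10
BINARY_OP * → -100 * 10 = -1000
STORE_FAST p → p=-1000
LOAD_FAST i → push 1
LOAD_CONST → push 1
BINARY_OP + → 1 + 1 = 2
STORE_FAST i → i=2
LOAD_FAST i → push 2
LOAD_CONST → push 5
COMPARE_OP bool(<) → 2 vs 5 = True
POP_JUMP_IF_FALSE → pop True; no jump
LOAD_FAST p → push -1000
LOAD_CONST → push 10
BINARY_OP * → -1000 * 10 = -10000
STORE_FAST p → p=-10000
LOAD_FAST i → push 2
LOAD_CONST → push 1
BINARY_OP + → 2 + 1 = 3
STORE_FAST i → i=3
LOAD_FAST i → push 3
LOAD_CONST → push 5
COMPARE_OP bool(<) → 3 vs 5 = True
POP_JUMP_IF_FALSE → pop True; no jump
LOAD_FAST p → push -10000
LOAD_CONST → push 10
BINARY_OP * → -10000 * 10 = -100000
STORE_FAST p → p=-100000
LOAD_FAST i → push 3
LOAD_CONST → push 1
BINARY_OP + → 3 + 1 = 4
STORE_FAST i → i=4
LOAD_FAST i → push 4
LOAD_CONST → push 5
COMPARE_OP bool(<) → 4 vs 5 = True
POP_JUMP_IF_FALSE → pop True; no jump
LOAD_FAST p → push -100000
LOAD_CONST → push 10
BINARY_OP * → -100000 * 10 = -1000000
STORE_FAST p → p=-1000000
LOAD_FAST i → push 4
LOAD_CONST → push 1
BINARY_OP + → 4 + 1 = 5
STORE_FAST i → i=5
LOAD_FAST i → push 5
LOAD_CONST → push 5
COMPARE_OP bool(<) → 5 vs 5 = False
POP_JUMP_IF_FALSE → pop False; jump
LOAD_FAST p → push -1000000
RETURN_VALUE → return -1000000.

-1000000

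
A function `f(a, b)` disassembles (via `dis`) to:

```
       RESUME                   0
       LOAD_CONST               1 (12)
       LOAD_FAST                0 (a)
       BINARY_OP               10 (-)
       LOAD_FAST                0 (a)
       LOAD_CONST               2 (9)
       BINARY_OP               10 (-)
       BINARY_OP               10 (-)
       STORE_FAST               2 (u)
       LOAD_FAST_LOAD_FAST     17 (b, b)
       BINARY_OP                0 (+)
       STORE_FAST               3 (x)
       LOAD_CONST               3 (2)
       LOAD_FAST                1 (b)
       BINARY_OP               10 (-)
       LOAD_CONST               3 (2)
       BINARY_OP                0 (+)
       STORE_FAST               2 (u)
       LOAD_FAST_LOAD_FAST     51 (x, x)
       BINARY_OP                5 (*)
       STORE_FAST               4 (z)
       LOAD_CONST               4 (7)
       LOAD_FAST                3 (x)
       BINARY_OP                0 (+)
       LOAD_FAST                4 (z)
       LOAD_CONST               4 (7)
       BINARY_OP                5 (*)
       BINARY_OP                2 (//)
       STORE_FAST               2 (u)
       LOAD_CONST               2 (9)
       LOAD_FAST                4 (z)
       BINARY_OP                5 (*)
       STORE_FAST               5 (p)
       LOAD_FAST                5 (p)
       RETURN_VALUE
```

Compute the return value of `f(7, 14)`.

LOAD_CONST → push 12. Stack: [12]
LOAD_FAST a → push 7. Stack: [12, 7]
BINARY_OP - → 12 - 7 = 5. Stack: [5]
LOAD_FAST a → push 7. Stack: [5, 7]
LOAD_CONST → push 9. Stack: [5, 7, 9]
BINARY_OP - → 7 - 9 = -2. Stack: [5, -2]
BINARY_OP - → 5 - -2 = 7. Stack: [7]
STORE_FAST u → u=7. Stack: []
LOAD_FAST_LOAD_FAST b,b → push 14,14. Stack: [14, 14]
BINARY_OP + → 14 + 14 = 28. Stack: [28]
STORE_FAST x → x=28. Stack: []
LOAD_CONST → push 2. Stack: [2]
LOAD_FAST b → push 14. Stack: [2, 14]
BINARY_OP - → 2 - 14 = -12. Stack: [-12]
LOAD_CONST → push 2. Stack: [-12, 2]
BINARY_OP + → -12 + 2 = -10. Stack: [-10]
STORE_FAST u → u=-10. Stack: []
LOAD_FAST_LOAD_FAST x,x → push 28,28. Stack: [28, 28]
BINARY_OP * → 28 * 28 = 784. Stack: [784]
STORE_FAST z → z=784. Stack: []
LOAD_CONST → push 7. Stack: [7]
LOAD_FAST x → push 28. Stack: [7, 28]
BINARY_OP + → 7 + 28 = 35. Stack: [35]
LOAD_FAST z → push 784. Stack: [35, 784]
LOAD_CONST → push 7. Stack: [35, 784, 7]
BINARY_OP * → 784 * 7 = 5488. Stack: [35, 5488]
BINARY_OP // → 35 // 5488 = 0. Stack: [0]
STORE_FAST u → u=0. Stack: []
LOAD_CONST → push 9. Stack: [9]
LOAD_FAST z → push 784. Stack: [9, 784]
BINARY_OP * → 9 * 784 = 7056. Stack: [7056]
STORE_FAST p → p=7056. Stack: []
LOAD_FAST p → push 7056. Stack: [7056]
RETURN_VALUE → return 7056.

7056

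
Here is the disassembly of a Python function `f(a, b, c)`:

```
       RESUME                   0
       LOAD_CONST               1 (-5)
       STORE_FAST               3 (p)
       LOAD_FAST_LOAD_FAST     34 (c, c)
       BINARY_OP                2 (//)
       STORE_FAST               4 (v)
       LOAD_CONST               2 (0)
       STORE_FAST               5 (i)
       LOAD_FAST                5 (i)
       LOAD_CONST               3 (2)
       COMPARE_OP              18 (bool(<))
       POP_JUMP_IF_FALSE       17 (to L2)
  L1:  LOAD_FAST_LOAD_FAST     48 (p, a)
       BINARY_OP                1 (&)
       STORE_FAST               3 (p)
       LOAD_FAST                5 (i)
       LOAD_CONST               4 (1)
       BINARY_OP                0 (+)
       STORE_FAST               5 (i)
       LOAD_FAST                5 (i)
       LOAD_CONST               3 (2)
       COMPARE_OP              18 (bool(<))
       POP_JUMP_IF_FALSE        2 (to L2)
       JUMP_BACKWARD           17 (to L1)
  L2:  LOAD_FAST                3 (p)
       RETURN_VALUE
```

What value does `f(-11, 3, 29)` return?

LOAD_CONST → push -5. Stack: [-5]
STORE_FAST p → p=-5. Stack: []
LOAD_FAST_LOAD_FAST c,c → push 29,29. Stack: [29, 29]
BINARY_OP // → 29 // 29 = 1. Stack: [1]
STORE_FAST v → v=1. Stack: []
LOAD_CONST → push 0. Stack: [0]
STORE_FAST i → i=0. Stack: []
LOAD_FAST i → push 0. Stack: [0]
LOAD_CONST → push 2. Stack: [0, 2]
COMPARE_OP bool(<) → 0 vs 2 = True. Stack: [True]
POP_JUMP_IF_FALSE → pop True; no jump. Stack: []
LOAD_FAST_LOAD_FAST p,a → push -5,-11. Stack: [-5, -11]
BINARY_OP & → -5 & -11 = -15. Stack: [-15]
STORE_FAST p → p=-15. Stack: []
LOAD_FAST i → push 0. Stack: [0]
LOAD_CONST → push 1. Stack: [0, 1]
BINARY_OP + → 0 + 1 = 1. Stack: [1]
STORE_FAST i → i=1. Stack: []
LOAD_FAST i → push 1. Stack: [1]
LOAD_CONST → push 2. Stack: [1, 2]
COMPARE_OP bool(<) → 1 vs 2 = True. Stack: [True]
POP_JUMP_IF_FALSE → pop True; no jump. Stack: []
LOAD_FAST_LOAD_FAST p,a → push -15,-11. Stack: [-15, -11]
BINARY_OP & → -15 & -11 = -15. Stack: [-15]
STORE_FAST p → p=-15. Stack: []
LOAD_FAST i → push 1. Stack: [1]
LOAD_CONST → push 1. Stack: [1, 1]
BINARY_OP + → 1 + 1 = 2. Stack: [2]
STORE_FAST i → i=2. Stack: []
LOAD_FAST i → push 2. Stack: [2]
LOAD_CONST → push 2. Stack: [2, 2]
COMPARE_OP bool(<) → 2 vs 2 = False. Stack: [False]
POP_JUMP_IF_FALSE → pop False; jump. Stack: []
LOAD_FAST p → push -15. Stack: [-15]
RETURN_VALUE → return -15.

-15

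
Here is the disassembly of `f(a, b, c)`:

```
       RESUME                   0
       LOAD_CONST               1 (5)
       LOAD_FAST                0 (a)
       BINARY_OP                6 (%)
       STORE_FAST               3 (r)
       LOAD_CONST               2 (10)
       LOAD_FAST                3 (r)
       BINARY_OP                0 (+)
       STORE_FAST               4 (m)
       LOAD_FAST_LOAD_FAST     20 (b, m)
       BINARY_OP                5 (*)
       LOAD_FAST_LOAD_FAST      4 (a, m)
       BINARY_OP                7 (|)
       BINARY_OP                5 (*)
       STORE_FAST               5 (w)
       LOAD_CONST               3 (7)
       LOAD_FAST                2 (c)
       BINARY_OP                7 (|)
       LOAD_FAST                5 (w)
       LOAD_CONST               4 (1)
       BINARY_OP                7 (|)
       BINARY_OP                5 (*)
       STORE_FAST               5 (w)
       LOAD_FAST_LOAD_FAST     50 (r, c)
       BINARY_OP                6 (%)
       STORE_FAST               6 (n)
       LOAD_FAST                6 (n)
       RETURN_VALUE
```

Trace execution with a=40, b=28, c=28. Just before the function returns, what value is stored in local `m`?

15

LOAD_CONST → push 5. Stack: [5]
LOAD_FAST a → push 40. Stack: [5, 40]
BINARY_OP % → 5 % 40 = 5. Stack: [5]
STORE_FAST r → r=5. Stack: []
LOAD_CONST → push 10. Stack: [10]
LOAD_FAST r → push 5. Stack: [10, 5]
BINARY_OP + → 10 + 5 = 15. Stack: [15]
STORE_FAST m → m=15. Stack: []
LOAD_FAST_LOAD_FAST b,m → push 28,15. Stack: [28, 15]
BINARY_OP * → 28 * 15 = 420. Stack: [420]
LOAD_FAST_LOAD_FAST a,m → push 40,15. Stack: [420, 40, 15]
BINARY_OP | → 40 | 15 = 47. Stack: [420, 47]
BINARY_OP * → 420 * 47 = 19740. Stack: [19740]
STORE_FAST w → w=19740. Stack: []
LOAD_CONST → push 7. Stack: [7]
LOAD_FAST c → push 28. Stack: [7, 28]
BINARY_OP | → 7 | 28 = 31. Stack: [31]
LOAD_FAST w → push 19740. Stack: [31, 19740]
LOAD_CONST → push 1. Stack: [31, 19740, 1]
BINARY_OP | → 19740 | 1 = 19741. Stack: [31, 19741]
BINARY_OP * → 31 * 19741 = 611971. Stack: [611971]
STORE_FAST w → w=611971. Stack: []
LOAD_FAST_LOAD_FAST r,c → push 5,28. Stack: [5, 28]
BINARY_OP % → 5 % 28 = 5. Stack: [5]
STORE_FAST n → n=5. Stack: []
LOAD_FAST n → push 5. Stack: [5]
RETURN_VALUE → return 5.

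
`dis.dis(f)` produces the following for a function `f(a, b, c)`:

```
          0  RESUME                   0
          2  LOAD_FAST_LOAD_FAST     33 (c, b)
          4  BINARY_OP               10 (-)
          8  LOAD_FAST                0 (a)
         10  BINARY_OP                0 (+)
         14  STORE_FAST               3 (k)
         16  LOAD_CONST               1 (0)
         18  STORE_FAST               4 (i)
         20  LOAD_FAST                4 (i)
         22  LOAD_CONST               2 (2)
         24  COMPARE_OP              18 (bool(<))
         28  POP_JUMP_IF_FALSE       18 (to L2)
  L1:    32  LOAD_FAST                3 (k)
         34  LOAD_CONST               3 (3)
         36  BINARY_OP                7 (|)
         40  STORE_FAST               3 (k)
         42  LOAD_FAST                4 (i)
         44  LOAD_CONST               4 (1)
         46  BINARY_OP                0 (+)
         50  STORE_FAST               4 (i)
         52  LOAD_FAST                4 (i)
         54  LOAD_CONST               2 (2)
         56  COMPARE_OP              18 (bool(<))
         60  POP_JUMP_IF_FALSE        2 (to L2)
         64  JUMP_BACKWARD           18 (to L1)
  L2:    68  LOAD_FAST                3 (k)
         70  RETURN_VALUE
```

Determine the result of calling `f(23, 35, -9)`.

LOAD_FAST_LOAD_FAST c,b → push -9,35. Stack: [-9, 35]
BINARY_OP - → -9 - 35 = -44. Stack: [-44]
LOAD_FAST a → push 23. Stack: [-44, 23]
BINARY_OP + → -44 + 23 = -21. Stack: [-21]
STORE_FAST k → k=-21. Stack: []
LOAD_CONST → push 0. Stack: [0]
STORE_FAST i → i=0. Stack: []
LOAD_FAST i → push 0. Stack: [0]
LOAD_CONST → push 2. Stack: [0, 2]
COMPARE_OP bool(<) → 0 vs 2 = True. Stack: [True]
POP_JUMP_IF_FALSE → pop True; no jump. Stack: []
LOAD_FAST k → push -21. Stack: [-21]
LOAD_CONST → push 3. Stack: [-21, 3]
BINARY_OP | → -21 | 3 = -21. Stack: [-21]
STORE_FAST k → k=-21. Stack: []
LOAD_FAST i → push 0. Stack: [0]
LOAD_CONST → push 1. Stack: [0, 1]
BINARY_OP + → 0 + 1 = 1. Stack: [1]
STORE_FAST i → i=1. Stack: []
LOAD_FAST i → push 1. Stack: [1]
LOAD_CONST → push 2. Stack: [1, 2]
COMPARE_OP bool(<) → 1 vs 2 = True. Stack: [True]
POP_JUMP_IF_FALSE → pop True; no jump. Stack: []
LOAD_FAST k → push -21. Stack: [-21]
LOAD_CONST → push 3. Stack: [-21, 3]
BINARY_OP | → -21 | 3 = -21. Stack: [-21]
STORE_FAST k → k=-21. Stack: []
LOAD_FAST i → push 1. Stack: [1]
LOAD_CONST → push 1. Stack: [1, 1]
BINARY_OP + → 1 + 1 = 2. Stack: [2]
STORE_FAST i → i=2. Stack: []
LOAD_FAST i → push 2. Stack: [2]
LOAD_CONST → push 2. Stack: [2, 2]
COMPARE_OP bool(<) → 2 vs 2 = False. Stack: [False]
POP_JUMP_IF_FALSE → pop False; jump. Stack: []
LOAD_FAST k → push -21. Stack: [-21]
RETURN_VALUE → return -21.

-21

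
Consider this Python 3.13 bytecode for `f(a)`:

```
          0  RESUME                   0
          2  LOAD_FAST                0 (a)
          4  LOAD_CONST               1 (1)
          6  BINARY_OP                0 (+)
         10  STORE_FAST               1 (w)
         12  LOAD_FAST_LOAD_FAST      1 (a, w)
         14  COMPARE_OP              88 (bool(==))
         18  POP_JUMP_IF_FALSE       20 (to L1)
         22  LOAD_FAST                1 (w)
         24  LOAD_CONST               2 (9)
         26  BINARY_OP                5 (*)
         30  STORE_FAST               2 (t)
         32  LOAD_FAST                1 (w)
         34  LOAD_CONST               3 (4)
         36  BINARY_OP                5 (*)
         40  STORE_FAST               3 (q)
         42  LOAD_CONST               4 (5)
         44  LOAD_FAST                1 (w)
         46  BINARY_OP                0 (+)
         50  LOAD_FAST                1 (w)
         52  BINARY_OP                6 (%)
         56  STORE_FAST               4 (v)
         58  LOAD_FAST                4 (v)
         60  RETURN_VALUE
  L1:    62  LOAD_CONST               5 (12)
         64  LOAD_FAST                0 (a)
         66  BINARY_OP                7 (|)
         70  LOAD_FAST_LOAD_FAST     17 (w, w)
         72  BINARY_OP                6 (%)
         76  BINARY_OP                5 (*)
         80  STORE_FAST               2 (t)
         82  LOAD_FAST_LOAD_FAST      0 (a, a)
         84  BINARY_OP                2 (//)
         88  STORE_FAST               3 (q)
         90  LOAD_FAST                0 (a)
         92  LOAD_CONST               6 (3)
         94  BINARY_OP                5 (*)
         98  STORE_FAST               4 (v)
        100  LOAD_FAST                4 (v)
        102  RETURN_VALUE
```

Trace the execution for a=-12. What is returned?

-36

LOAD_FAST a → push -12. Stack: [-12]
LOAD_CONST → push 1. Stack: [-12, 1]
BINARY_OP + → -12 + 1 = -11. Stack: [-11]
STORE_FAST w → w=-11. Stack: []
LOAD_FAST_LOAD_FAST a,w → push -12,-11. Stack: [-12, -11]
COMPARE_OP bool(==) → -12 vs -11 = False. Stack: [False]
POP_JUMP_IF_FALSE → pop False; jump. Stack: []
LOAD_CONST → push 12. Stack: [12]
LOAD_FAST a → push -12. Stack: [12, -12]
BINARY_OP | → 12 | -12 = -4. Stack: [-4]
LOAD_FAST_LOAD_FAST w,w → push -11,-11. Stack: [-4, -11, -11]
BINARY_OP % → -11 % -11 = 0. Stack: [-4, 0]
BINARY_OP * → -4 * 0 = 0. Stack: [0]
STORE_FAST t → t=0. Stack: []
LOAD_FAST_LOAD_FAST a,a → push -12,-12. Stack: [-12, -12]
BINARY_OP // → -12 // -12 = 1. Stack: [1]
STORE_FAST q → q=1. Stack: []
LOAD_FAST a → push -12. Stack: [-12]
LOAD_CONST → push 3. Stack: [-12, 3]
BINARY_OP * → -12 * 3 = -36. Stack: [-36]
STORE_FAST v → v=-36. Stack: []
LOAD_FAST v → push -36. Stack: [-36]
RETURN_VALUE → return -36.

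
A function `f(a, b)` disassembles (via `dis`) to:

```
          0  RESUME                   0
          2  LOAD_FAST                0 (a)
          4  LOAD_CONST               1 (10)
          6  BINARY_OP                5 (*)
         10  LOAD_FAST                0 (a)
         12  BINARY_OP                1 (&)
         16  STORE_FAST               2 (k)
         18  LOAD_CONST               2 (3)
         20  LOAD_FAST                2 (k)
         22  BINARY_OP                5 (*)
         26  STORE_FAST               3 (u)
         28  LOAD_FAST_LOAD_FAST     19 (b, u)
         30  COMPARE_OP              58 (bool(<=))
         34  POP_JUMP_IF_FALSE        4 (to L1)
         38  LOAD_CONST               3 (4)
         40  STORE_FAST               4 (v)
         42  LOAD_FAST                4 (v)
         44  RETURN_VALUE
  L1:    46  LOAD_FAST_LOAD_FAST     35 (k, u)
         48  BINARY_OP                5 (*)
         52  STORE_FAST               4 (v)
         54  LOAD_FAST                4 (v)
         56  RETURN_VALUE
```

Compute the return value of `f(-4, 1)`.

4800

LOAD_FAST a → push -4. Stack: [-4]
LOAD_CONST → push 10. Stack: [-4, 10]
BINARY_OP * → -4 * 10 = -40. Stack: [-40]
LOAD_FAST a → push -4. Stack: [-40, -4]
BINARY_OP & → -40 & -4 = -40. Stack: [-40]
STORE_FAST k → k=-40. Stack: []
LOAD_CONST → push 3. Stack: [3]
LOAD_FAST k → push -40. Stack: [3, -40]
BINARY_OP * → 3 * -40 = -120. Stack: [-120]
STORE_FAST u → u=-120. Stack: []
LOAD_FAST_LOAD_FAST b,u → push 1,-120. Stack: [1, -120]
COMPARE_OP bool(<=) → 1 vs -120 = False. Stack: [False]
POP_JUMP_IF_FALSE → pop False; jump. Stack: []
LOAD_FAST_LOAD_FAST k,u → push -40,-120. Stack: [-40, -120]
BINARY_OP * → -40 * -120 = 4800. Stack: [4800]
STORE_FAST v → v=4800. Stack: []
LOAD_FAST v → push 4800. Stack: [4800]
RETURN_VALUE → return 4800.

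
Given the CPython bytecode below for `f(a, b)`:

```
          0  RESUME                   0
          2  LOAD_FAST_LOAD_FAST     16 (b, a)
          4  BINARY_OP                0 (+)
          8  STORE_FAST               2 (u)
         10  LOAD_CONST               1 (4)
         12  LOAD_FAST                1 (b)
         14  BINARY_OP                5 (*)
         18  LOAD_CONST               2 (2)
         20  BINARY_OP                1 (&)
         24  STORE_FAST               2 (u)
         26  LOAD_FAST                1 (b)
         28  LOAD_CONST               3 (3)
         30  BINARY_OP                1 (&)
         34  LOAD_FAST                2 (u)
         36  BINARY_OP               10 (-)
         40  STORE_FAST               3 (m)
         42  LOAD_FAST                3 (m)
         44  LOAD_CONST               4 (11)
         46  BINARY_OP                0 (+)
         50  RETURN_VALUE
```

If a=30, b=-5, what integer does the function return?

14

LOAD_FAST_LOAD_FAST b,a → push -5,30. Stack: [-5, 30]
BINARY_OP + → -5 + 30 = 25. Stack: [25]
STORE_FAST u → u=25. Stack: []
LOAD_CONST → push 4. Stack: [4]
LOAD_FAST b → push -5. Stack: [4, -5]
BINARY_OP * → 4 * -5 = -20. Stack: [-20]
LOAD_CONST → push 2. Stack: [-20, 2]
BINARY_OP & → -20 & 2 = 0. Stack: [0]
STORE_FAST u → u=0. Stack: []
LOAD_FAST b → push -5. Stack: [-5]
LOAD_CONST → push 3. Stack: [-5, 3]
BINARY_OP & → -5 & 3 = 3. Stack: [3]
LOAD_FAST u → push 0. Stack: [3, 0]
BINARY_OP - → 3 - 0 = 3. Stack: [3]
STORE_FAST m → m=3. Stack: []
LOAD_FAST m → push 3. Stack: [3]
LOAD_CONST → push 11. Stack: [3, 11]
BINARY_OP + → 3 + 11 = 14. Stack: [14]
RETURN_VALUE → return 14.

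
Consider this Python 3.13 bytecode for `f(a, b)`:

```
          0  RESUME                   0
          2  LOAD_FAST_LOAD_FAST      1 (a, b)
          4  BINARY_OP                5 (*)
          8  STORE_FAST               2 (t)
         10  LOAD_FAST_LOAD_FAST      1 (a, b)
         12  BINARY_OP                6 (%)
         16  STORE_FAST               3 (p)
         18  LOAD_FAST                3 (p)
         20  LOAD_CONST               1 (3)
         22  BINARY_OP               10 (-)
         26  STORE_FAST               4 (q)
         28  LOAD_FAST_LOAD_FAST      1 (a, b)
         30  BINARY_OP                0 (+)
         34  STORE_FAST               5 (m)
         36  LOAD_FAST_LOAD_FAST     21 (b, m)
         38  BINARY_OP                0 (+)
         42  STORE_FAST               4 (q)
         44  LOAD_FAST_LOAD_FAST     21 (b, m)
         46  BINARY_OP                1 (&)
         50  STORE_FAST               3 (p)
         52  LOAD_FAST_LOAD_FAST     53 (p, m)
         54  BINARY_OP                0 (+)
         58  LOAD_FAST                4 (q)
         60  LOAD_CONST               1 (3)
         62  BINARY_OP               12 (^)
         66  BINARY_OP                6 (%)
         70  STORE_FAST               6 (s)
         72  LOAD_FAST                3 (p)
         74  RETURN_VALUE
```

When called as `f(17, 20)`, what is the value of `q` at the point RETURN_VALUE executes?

LOAD_FAST_LOAD_FAST a,b → push 17,20. Stack: [17, 20]
BINARY_OP * → 17 * 20 = 340. Stack: [340]
STORE_FAST t → t=340. Stack: []
LOAD_FAST_LOAD_FAST a,b → push 17,20. Stack: [17, 20]
BINARY_OP % → 17 % 20 = 17. Stack: [17]
STORE_FAST p → p=17. Stack: []
LOAD_FAST p → push 17. Stack: [17]
LOAD_CONST → push 3. Stack: [17, 3]
BINARY_OP - → 17 - 3 = 14. Stack: [14]
STORE_FAST q → q=14. Stack: []
LOAD_FAST_LOAD_FAST a,b → push 17,20. Stack: [17, 20]
BINARY_OP + → 17 + 20 = 37. Stack: [37]
STORE_FAST m → m=37. Stack: []
LOAD_FAST_LOAD_FAST b,m → push 20,37. Stack: [20, 37]
BINARY_OP + → 20 + 37 = 57. Stack: [57]
STORE_FAST q → q=57. Stack: []
LOAD_FAST_LOAD_FAST b,m → push 20,37. Stack: [20, 37]
BINARY_OP & → 20 & 37 = 4. Stack: [4]
STORE_FAST p → p=4. Stack: []
LOAD_FAST_LOAD_FAST p,m → push 4,37. Stack: [4, 37]
BINARY_OP + → 4 + 37 = 41. Stack: [41]
LOAD_FAST q → push 57. Stack: [41, 57]
LOAD_CONST → push 3. Stack: [41, 57, 3]
BINARY_OP ^ → 57 ^ 3 = 58. Stack: [41, 58]
BINARY_OP % → 41 % 58 = 41. Stack: [41]
STORE_FAST s → s=41. Stack: []
LOAD_FAST p → push 4. Stack: [4]
RETURN_VALUE → return 4.

57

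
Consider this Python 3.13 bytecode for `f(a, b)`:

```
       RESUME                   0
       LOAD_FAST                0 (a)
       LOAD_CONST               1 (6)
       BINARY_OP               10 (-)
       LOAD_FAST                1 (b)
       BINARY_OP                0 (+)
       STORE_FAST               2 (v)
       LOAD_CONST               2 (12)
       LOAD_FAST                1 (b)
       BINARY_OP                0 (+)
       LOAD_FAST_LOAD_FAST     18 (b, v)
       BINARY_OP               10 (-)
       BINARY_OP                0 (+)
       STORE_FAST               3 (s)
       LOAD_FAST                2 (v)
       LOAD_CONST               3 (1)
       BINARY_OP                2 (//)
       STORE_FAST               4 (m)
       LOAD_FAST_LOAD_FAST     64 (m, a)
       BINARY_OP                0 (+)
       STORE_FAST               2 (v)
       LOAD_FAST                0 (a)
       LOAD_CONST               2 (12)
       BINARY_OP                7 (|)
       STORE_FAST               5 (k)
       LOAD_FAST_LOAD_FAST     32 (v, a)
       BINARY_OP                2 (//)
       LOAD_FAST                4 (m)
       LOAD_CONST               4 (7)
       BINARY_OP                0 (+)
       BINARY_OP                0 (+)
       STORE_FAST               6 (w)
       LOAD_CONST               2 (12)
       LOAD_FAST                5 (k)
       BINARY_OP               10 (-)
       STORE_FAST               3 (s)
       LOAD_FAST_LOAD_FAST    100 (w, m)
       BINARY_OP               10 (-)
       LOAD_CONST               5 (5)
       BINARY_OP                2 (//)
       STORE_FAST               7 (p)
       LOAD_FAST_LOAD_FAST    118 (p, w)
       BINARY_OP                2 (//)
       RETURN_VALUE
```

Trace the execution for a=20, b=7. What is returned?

0

LOAD_FAST a → push 20. Stack: [20]
LOAD_CONST → push 6. Stack: [20, 6]
BINARY_OP - → 20 - 6 = 14. Stack: [14]
LOAD_FAST b → push 7. Stack: [14, 7]
BINARY_OP + → 14 + 7 = 21. Stack: [21]
STORE_FAST v → v=21. Stack: []
LOAD_CONST → push 12. Stack: [12]
LOAD_FAST b → push 7. Stack: [12, 7]
BINARY_OP + → 12 + 7 = 19. Stack: [19]
LOAD_FAST_LOAD_FAST b,v → push 7,21. Stack: [19, 7, 21]
BINARY_OP - → 7 - 21 = -14. Stack: [19, -14]
BINARY_OP + → 19 + -14 = 5. Stack: [5]
STORE_FAST s → s=5. Stack: []
LOAD_FAST v → push 21. Stack: [21]
LOAD_CONST → push 1. Stack: [21, 1]
BINARY_OP // → 21 // 1 = 21. Stack: [21]
STORE_FAST m → m=21. Stack: []
LOAD_FAST_LOAD_FAST m,a → push 21,20. Stack: [21, 20]
BINARY_OP + → 21 + 20 = 41. Stack: [41]
STORE_FAST v → v=41. Stack: []
LOAD_FAST a → push 20. Stack: [20]
LOAD_CONST → push 12. Stack: [20, 12]
BINARY_OP | → 20 | 12 = 28. Stack: [28]
STORE_FAST k → k=28. Stack: []
LOAD_FAST_LOAD_FAST v,a → push 41,20. Stack: [41, 20]
BINARY_OP // → 41 // 20 = 2. Stack: [2]
LOAD_FAST m → push 21. Stack: [2, 21]
LOAD_CONST → push 7. Stack: [2, 21, 7]
BINARY_OP + → 21 + 7 = 28. Stack: [2, 28]
BINARY_OP + → 2 + 28 = 30. Stack: [30]
STORE_FAST w → w=30. Stack: []
LOAD_CONST → push 12. Stack: [12]
LOAD_FAST k → push 28. Stack: [12, 28]
BINARY_OP - → 12 - 28 = -16. Stack: [-16]
STORE_FAST s → s=-16. Stack: []
LOAD_FAST_LOAD_FAST w,m → push 30,21. Stack: [30, 21]
BINARY_OP - → 30 - 21 = 9. Stack: [9]
LOAD_CONST → push 5. Stack: [9, 5]
BINARY_OP // → 9 // 5 = 1. Stack: [1]
STORE_FAST p → p=1. Stack: []
LOAD_FAST_LOAD_FAST p,w → push 1,30. Stack: [1, 30]
BINARY_OP // → 1 // 30 = 0. Stack: [0]
RETURN_VALUE → return 0.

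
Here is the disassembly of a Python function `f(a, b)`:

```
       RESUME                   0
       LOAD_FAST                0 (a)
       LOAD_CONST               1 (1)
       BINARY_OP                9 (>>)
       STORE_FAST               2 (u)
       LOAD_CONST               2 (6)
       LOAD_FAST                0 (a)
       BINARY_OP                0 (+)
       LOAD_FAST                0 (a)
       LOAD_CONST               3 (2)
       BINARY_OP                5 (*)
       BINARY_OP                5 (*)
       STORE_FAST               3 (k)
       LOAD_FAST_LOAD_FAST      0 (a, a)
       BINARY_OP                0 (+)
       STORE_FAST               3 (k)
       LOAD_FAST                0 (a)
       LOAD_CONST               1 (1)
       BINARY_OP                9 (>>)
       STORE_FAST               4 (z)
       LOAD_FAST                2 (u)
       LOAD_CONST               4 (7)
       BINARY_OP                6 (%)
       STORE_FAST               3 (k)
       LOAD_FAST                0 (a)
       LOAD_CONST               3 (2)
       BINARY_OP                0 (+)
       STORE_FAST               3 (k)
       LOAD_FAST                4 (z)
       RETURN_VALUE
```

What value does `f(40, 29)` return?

20

LOAD_FAST a → push 40. Stack: [40]
LOAD_CONST → push 1. Stack: [40, 1]
BINARY_OP >> → 40 >> 1 = 20. Stack: [20]
STORE_FAST u → u=20. Stack: []
LOAD_CONST → push 6. Stack: [6]
LOAD_FAST a → push 40. Stack: [6, 40]
BINARY_OP + → 6 + 40 = 46. Stack: [46]
LOAD_FAST a → push 40. Stack: [46, 40]
LOAD_CONST → push 2. Stack: [46, 40, 2]
BINARY_OP * → 40 * 2 = 80. Stack: [46, 80]
BINARY_OP * → 46 * 80 = 3680. Stack: [3680]
STORE_FAST k → k=3680. Stack: []
LOAD_FAST_LOAD_FAST a,a → push 40,40. Stack: [40, 40]
BINARY_OP + → 40 + 40 = 80. Stack: [80]
STORE_FAST k → k=80. Stack: []
LOAD_FAST a → push 40. Stack: [40]
LOAD_CONST → push 1. Stack: [40, 1]
BINARY_OP >> → 40 >> 1 = 20. Stack: [20]
STORE_FAST z → z=20. Stack: []
LOAD_FAST u → push 20. Stack: [20]
LOAD_CONST → push 7. Stack: [20, 7]
BINARY_OP % → 20 % 7 = 6. Stack: [6]
STORE_FAST k → k=6. Stack: []
LOAD_FAST a → push 40. Stack: [40]
LOAD_CONST → push 2. Stack: [40, 2]
BINARY_OP + → 40 + 2 = 42. Stack: [42]
STORE_FAST k → k=42. Stack: []
LOAD_FAST z → push 20. Stack: [20]
RETURN_VALUE → return 20.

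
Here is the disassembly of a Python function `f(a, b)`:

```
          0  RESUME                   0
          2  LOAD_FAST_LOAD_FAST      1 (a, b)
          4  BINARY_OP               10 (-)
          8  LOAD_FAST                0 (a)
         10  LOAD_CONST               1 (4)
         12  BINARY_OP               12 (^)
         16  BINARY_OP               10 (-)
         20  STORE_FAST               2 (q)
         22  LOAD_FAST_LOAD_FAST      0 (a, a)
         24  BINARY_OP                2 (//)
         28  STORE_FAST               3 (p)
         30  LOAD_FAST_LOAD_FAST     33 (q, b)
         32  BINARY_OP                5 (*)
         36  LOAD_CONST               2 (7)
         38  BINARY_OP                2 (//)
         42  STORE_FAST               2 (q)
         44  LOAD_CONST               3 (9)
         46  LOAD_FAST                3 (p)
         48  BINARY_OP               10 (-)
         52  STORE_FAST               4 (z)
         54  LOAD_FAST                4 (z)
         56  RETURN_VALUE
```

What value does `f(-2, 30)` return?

LOAD_FAST_LOAD_FAST a,b → push -2,30. Stack: [-2, 30]
BINARY_OP - → -2 - 30 = -32. Stack: [-32]
LOAD_FAST a → push -2. Stack: [-32, -2]
LOAD_CONST → push 4. Stack: [-32, -2, 4]
BINARY_OP ^ → -2 ^ 4 = -6. Stack: [-32, -6]
BINARY_OP - → -32 - -6 = -26. Stack: [-26]
STORE_FAST q → q=-26. Stack: []
LOAD_FAST_LOAD_FAST a,a → push -2,-2. Stack: [-2, -2]
BINARY_OP // → -2 // -2 = 1. Stack: [1]
STORE_FAST p → p=1. Stack: []
LOAD_FAST_LOAD_FAST q,b → push -26,30. Stack: [-26, 30]
BINARY_OP * → -26 * 30 = -780. Stack: [-780]
LOAD_CONST → push 7. Stack: [-780, 7]
BINARY_OP // → -780 // 7 = -112. Stack: [-112]
STORE_FAST q → q=-112. Stack: []
LOAD_CONST → push 9. Stack: [9]
LOAD_FAST p → push 1. Stack: [9, 1]
BINARY_OP - → 9 - 1 = 8. Stack: [8]
STORE_FAST z → z=8. Stack: []
LOAD_FAST z → push 8. Stack: [8]
RETURN_VALUE → return 8.

8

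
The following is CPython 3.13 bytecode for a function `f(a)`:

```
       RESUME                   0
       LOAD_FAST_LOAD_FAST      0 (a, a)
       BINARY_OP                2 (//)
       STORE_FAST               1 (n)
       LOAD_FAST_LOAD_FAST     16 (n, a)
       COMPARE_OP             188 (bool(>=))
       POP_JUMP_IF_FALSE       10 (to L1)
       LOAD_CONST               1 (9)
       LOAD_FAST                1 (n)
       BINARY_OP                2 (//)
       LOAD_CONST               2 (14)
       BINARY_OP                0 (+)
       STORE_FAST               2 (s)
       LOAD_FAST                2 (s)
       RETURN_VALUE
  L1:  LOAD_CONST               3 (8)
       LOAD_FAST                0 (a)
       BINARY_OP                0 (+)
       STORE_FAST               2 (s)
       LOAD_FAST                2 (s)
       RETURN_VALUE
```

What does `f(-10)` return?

23

LOAD_FAST_LOAD_FAST a,a → push -10,-10. Stack: [-10, -10]
BINARY_OP // → -10 // -10 = 1. Stack: [1]
STORE_FAST n → n=1. Stack: []
LOAD_FAST_LOAD_FAST n,a → push 1,-10. Stack: [1, -10]
COMPARE_OP bool(>=) → 1 vs -10 = True. Stack: [True]
POP_JUMP_IF_FALSE → pop True; no jump. Stack: []
LOAD_CONST → push 9. Stack: [9]
LOAD_FAST n → push 1. Stack: [9, 1]
BINARY_OP // → 9 // 1 = 9. Stack: [9]
LOAD_CONST → push 14. Stack: [9, 14]
BINARY_OP + → 9 + 14 = 23. Stack: [23]
STORE_FAST s → s=23. Stack: []
LOAD_FAST s → push 23. Stack: [23]
RETURN_VALUE → return 23.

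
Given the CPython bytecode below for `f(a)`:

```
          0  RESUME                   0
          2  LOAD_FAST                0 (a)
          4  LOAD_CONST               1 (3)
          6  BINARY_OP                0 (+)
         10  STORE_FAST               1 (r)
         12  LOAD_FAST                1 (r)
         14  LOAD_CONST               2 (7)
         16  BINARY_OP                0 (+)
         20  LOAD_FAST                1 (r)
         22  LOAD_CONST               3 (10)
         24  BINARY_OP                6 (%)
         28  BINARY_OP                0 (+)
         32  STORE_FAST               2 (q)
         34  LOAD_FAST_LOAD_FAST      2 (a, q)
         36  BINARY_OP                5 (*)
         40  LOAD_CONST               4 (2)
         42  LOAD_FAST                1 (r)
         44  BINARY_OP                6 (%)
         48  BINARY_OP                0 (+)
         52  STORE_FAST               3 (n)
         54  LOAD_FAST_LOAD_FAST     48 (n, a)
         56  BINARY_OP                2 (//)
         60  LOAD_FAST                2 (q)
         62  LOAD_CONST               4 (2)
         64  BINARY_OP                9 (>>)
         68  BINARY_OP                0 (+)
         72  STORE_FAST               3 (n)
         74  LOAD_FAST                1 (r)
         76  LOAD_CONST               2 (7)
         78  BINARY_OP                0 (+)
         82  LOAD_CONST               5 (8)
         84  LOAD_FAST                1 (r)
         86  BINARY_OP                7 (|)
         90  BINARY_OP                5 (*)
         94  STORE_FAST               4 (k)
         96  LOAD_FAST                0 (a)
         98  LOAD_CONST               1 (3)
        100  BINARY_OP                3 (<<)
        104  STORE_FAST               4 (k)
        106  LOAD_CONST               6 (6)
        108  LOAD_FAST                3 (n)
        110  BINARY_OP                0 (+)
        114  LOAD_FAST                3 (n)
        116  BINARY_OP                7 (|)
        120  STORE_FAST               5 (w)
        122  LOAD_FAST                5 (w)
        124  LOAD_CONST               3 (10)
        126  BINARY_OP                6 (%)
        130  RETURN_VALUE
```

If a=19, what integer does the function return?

6

LOAD_FAST a → push 19. Stack: [19]
LOAD_CONST → push 3. Stack: [19, 3]
BINARY_OP + → 19 + 3 = 22. Stack: [22]
STORE_FAST r → r=22. Stack: []
LOAD_FAST r → push 22. Stack: [22]
LOAD_CONST → push 7. Stack: [22, 7]
BINARY_OP + → 22 + 7 = 29. Stack: [29]
LOAD_FAST r → push 22. Stack: [29, 22]
LOAD_CONST → push 10. Stack: [29, 22, 10]
BINARY_OP % → 22 % 10 = 2. Stack: [29, 2]
BINARY_OP + → 29 + 2 = 31. Stack: [31]
STORE_FAST q → q=31. Stack: []
LOAD_FAST_LOAD_FAST a,q → push 19,31. Stack: [19, 31]
BINARY_OP * → 19 * 31 = 589. Stack: [589]
LOAD_CONST → push 2. Stack: [589, 2]
LOAD_FAST r → push 22. Stack: [589, 2, 22]
BINARY_OP % → 2 % 22 = 2. Stack: [589, 2]
BINARY_OP + → 589 + 2 = 591. Stack: [591]
STORE_FAST n → n=591. Stack: []
LOAD_FAST_LOAD_FAST n,a → push 591,19. Stack: [591, 19]
BINARY_OP // → 591 // 19 = 31. Stack: [31]
LOAD_FAST q → push 31. Stack: [31, 31]
LOAD_CONST → push 2. Stack: [31, 31, 2]
BINARY_OP >> → 31 >> 2 = 7. Stack: [31, 7]
BINARY_OP + → 31 + 7 = 38. Stack: [38]
STORE_FAST n → n=38. Stack: []
LOAD_FAST r → push 22. Stack: [22]
LOAD_CONST → push 7. Stack: [22, 7]
BINARY_OP + → 22 + 7 = 29. Stack: [29]
LOAD_CONST → push 8. Stack: [29, 8]
LOAD_FAST r → push 22. Stack: [29, 8, 22]
BINARY_OP | → 8 | 22 = 30. Stack: [29, 30]
BINARY_OP * → 29 * 30 = 870. Stack: [870]
STORE_FAST k → k=870. Stack: []
LOAD_FAST a → push 19. Stack: [19]
LOAD_CONST → push 3. Stack: [19, 3]
BINARY_OP << → 19 << 3 = 152. Stack: [152]
STORE_FAST k → k=152. Stack: []
LOAD_CONST → push 6. Stack: [6]
LOAD_FAST n → push 38. Stack: [6, 38]
BINARY_OP + → 6 + 38 = 44. Stack: [44]
LOAD_FAST n → push 38. Stack: [44, 38]
BINARY_OP | → 44 | 38 = 46. Stack: [46]
STORE_FAST w → w=46. Stack: []
LOAD_FAST w → push 46. Stack: [46]
LOAD_CONST → push 10. Stack: [46, 10]
BINARY_OP % → 46 % 10 = 6. Stack: [6]
RETURN_VALUE → return 6.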